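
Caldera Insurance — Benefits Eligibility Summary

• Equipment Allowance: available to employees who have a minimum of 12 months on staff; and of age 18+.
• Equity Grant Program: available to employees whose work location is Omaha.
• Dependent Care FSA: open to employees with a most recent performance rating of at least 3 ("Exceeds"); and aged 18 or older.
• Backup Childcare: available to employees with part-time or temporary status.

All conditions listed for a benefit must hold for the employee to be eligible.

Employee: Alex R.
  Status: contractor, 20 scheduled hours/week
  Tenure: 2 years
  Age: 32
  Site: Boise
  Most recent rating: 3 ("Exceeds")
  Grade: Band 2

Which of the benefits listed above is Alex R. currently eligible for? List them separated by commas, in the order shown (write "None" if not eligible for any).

Equipment Allowance, Dependent Care FSA

Equipment Allowance — service 2 years ≥ 12 months (≈360 days) ✓; age 32 ≥ 18 ✓ → eligible.
Equity Grant Program — site Boise ✗ (not Omaha) → not eligible.
Dependent Care FSA — rating 3 ≥ 3 ✓; age 32 ≥ 18 ✓ → eligible.
Backup Childcare — status contractor ✗ (requires part-time or temporary) → not eligible.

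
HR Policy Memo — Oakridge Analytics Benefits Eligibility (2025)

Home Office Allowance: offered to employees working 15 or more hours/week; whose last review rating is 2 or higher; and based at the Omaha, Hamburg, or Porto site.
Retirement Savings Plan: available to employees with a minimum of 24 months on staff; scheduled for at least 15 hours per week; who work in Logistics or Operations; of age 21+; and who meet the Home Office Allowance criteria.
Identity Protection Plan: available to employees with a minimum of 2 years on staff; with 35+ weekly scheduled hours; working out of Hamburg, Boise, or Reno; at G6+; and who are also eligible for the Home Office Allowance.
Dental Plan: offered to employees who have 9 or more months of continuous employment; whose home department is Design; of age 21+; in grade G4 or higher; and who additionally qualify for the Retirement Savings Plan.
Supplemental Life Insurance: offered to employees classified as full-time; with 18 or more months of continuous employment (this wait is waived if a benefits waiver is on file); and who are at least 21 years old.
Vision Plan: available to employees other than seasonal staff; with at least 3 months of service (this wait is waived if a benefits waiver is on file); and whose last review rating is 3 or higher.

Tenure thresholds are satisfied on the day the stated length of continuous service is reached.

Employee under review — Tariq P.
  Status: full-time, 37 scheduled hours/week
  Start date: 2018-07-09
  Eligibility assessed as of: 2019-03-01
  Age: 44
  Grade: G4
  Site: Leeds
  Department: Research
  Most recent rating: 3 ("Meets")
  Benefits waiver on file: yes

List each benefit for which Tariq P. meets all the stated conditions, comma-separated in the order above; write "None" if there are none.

Service from 2018-07-09 to 2019-03-01: 235 days.
Home Office Allowance — 37 hrs/wk ≥ 15 ✓; rating 3 ≥ 2 ✓; site Leeds ✗ (not Omaha, Hamburg, or Porto) → not eligible.
Retirement Savings Plan — service 235 days < 24 months (≈720 days) ✗ → not eligible.
Identity Protection Plan — service 235 days < 2 years (≈730 days) ✗ → not eligible.
Dental Plan — service 235 days < 9 months (≈270 days) ✗ → not eligible.
Supplemental Life Insurance — status full-time ✓; benefits waiver on file ✓; age 44 ≥ 21 ✓ → eligible.
Vision Plan — status full-time ✓ (not excluded); benefits waiver on file ✓; rating 3 ≥ 3 ✓ → eligible.

Supplemental Life Insurance, Vision Plan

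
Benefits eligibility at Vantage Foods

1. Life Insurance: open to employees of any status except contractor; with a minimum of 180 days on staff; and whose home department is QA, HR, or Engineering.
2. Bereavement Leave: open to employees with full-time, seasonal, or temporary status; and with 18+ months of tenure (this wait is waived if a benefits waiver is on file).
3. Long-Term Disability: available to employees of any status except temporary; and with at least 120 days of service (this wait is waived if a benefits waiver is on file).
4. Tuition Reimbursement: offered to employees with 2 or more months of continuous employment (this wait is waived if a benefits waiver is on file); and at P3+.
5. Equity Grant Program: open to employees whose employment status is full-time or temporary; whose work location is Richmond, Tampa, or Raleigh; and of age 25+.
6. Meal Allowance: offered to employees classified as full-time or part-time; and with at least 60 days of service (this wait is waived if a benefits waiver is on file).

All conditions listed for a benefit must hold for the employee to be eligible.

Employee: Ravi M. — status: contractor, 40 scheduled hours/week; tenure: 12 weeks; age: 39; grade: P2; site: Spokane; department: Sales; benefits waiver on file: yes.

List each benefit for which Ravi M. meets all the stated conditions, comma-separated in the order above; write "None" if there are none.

Life Insurance — status contractor ✗ (excluded) → not eligible.
Bereavement Leave — status contractor ✗ (requires full-time, seasonal, or temporary) → not eligible.
Long-Term Disability — status contractor ✓ (not excluded); benefits waiver on file ✓ → eligible.
Tuition Reimbursement — benefits waiver on file ✓; grade P2 < P3 ✗ → not eligible.
Equity Grant Program — status contractor ✗ (requires full-time or temporary) → not eligible.
Meal Allowance — status contractor ✗ (requires full-time or part-time) → not eligible.

Long-Term Disability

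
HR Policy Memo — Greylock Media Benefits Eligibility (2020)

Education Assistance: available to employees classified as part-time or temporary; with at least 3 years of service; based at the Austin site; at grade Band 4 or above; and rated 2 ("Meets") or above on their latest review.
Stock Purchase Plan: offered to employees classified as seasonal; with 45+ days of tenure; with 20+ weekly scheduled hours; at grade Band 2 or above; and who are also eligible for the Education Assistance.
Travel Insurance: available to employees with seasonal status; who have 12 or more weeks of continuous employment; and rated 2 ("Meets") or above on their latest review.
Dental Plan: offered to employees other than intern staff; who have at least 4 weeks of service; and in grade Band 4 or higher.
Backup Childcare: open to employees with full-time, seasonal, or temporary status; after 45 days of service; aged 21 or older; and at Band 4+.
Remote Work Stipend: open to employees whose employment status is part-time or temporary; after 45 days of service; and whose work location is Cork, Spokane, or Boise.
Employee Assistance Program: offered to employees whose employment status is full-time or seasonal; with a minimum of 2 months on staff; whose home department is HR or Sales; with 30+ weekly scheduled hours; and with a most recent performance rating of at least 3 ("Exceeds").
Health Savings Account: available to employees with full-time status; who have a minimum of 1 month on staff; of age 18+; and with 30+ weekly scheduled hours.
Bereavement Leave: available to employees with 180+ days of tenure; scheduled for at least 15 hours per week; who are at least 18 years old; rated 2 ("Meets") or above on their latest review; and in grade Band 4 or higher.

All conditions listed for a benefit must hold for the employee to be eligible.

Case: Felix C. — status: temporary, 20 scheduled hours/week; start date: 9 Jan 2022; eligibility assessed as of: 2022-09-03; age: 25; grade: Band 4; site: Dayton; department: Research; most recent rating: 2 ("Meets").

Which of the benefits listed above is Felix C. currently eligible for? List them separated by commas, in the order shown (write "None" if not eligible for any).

Dental Plan, Backup Childcare, Bereavement Leave

Service from 9 Jan 2022 to 2022-09-03: 237 days.
Education Assistance — status temporary ✓; service 237 days < 3 years (≈1095 days) ✗ → not eligible.
Stock Purchase Plan — status temporary ✗ (requires seasonal) → not eligible.
Travel Insurance — status temporary ✗ (requires seasonal) → not eligible.
Dental Plan — status temporary ✓ (not excluded); service 237 days ≥ 4 weeks (≈28 days) ✓; grade Band 4 ≥ Band 4 ✓ → eligible.
Backup Childcare — status temporary ✓; service 237 days ≥ 45 days ✓; age 25 ≥ 21 ✓; grade Band 4 ≥ Band 4 ✓ → eligible.
Remote Work Stipend — status temporary ✓; service 237 days ≥ 45 days ✓; site Dayton ✗ (not Cork, Spokane, or Boise) → not eligible.
Employee Assistance Program — status temporary ✗ (requires full-time or seasonal) → not eligible.
Health Savings Account — status temporary ✗ (requires full-time) → not eligible.
Bereavement Leave — service 237 days ≥ 180 days ✓; 20 hrs/wk ≥ 15 ✓; age 25 ≥ 18 ✓; rating 2 ≥ 2 ✓; grade Band 4 ≥ Band 4 ✓ → eligible.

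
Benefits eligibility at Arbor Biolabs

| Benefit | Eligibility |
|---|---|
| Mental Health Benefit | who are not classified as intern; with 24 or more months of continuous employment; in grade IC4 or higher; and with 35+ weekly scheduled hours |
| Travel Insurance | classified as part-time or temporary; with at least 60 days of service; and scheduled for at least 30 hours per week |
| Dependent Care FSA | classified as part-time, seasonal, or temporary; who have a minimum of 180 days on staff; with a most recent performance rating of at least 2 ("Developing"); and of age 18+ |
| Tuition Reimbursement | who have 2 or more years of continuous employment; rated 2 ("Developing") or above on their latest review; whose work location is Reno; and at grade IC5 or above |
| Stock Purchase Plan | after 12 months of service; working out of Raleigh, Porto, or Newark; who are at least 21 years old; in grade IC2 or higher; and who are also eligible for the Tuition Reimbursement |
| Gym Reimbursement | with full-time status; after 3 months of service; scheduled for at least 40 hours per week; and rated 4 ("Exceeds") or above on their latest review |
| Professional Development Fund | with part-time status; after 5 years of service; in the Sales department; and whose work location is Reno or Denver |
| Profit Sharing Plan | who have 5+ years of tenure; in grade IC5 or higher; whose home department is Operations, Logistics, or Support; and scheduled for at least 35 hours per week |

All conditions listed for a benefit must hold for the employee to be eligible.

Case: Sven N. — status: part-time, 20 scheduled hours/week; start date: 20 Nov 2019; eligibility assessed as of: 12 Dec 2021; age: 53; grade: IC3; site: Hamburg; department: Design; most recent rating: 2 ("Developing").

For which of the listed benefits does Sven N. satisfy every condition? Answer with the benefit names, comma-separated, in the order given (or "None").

Dependent Care FSA

Service from 20 Nov 2019 to 12 Dec 2021: 753 days.
Mental Health Benefit — status part-time ✓ (not excluded); service 753 days ≥ 24 months (≈720 days) ✓; grade IC3 < IC4 ✗ → not eligible.
Travel Insurance — status part-time ✓; service 753 days ≥ 60 days ✓; 20 hrs/wk < 30 ✗ → not eligible.
Dependent Care FSA — status part-time ✓; service 753 days ≥ 180 days ✓; rating 2 ≥ 2 ✓; age 53 ≥ 18 ✓ → eligible.
Tuition Reimbursement — service 753 days ≥ 2 years (≈730 days) ✓; rating 2 ≥ 2 ✓; site Hamburg ✗ (not Reno) → not eligible.
Stock Purchase Plan — service 753 days ≥ 12 months (≈360 days) ✓; site Hamburg ✗ (not Raleigh, Porto, or Newark) → not eligible.
Gym Reimbursement — status part-time ✗ (requires full-time) → not eligible.
Professional Development Fund — status part-time ✓; service 753 days < 5 years (≈1825 days) ✗ → not eligible.
Profit Sharing Plan — service 753 days < 5 years (≈1825 days) ✗ → not eligible.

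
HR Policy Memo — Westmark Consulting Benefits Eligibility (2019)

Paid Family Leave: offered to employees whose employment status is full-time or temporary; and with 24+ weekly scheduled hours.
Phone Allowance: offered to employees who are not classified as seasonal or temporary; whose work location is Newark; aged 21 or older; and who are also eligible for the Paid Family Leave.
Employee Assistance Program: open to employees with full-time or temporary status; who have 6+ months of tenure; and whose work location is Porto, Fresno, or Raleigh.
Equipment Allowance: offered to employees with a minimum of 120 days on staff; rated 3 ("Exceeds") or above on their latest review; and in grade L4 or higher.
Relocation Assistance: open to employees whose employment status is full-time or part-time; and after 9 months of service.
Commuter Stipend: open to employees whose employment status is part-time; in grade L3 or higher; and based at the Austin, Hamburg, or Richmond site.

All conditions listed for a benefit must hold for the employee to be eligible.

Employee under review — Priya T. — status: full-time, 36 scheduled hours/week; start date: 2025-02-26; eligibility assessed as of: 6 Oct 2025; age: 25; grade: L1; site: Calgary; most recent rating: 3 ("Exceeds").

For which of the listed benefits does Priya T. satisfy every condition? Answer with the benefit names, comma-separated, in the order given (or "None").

Paid Family Leave

Service from 2025-02-26 to 6 Oct 2025: 222 days.
Paid Family Leave — status full-time ✓; 36 hrs/wk ≥ 24 ✓ → eligible.
Phone Allowance — status full-time ✓ (not excluded); site Calgary ✗ (not Newark) → not eligible.
Employee Assistance Program — status full-time ✓; service 222 days ≥ 6 months (≈180 days) ✓; site Calgary ✗ (not Porto, Fresno, or Raleigh) → not eligible.
Equipment Allowance — service 222 days ≥ 120 days ✓; rating 3 ≥ 3 ✓; grade L1 < L4 ✗ → not eligible.
Relocation Assistance — status full-time ✓; service 222 days < 9 months (≈270 days) ✗ → not eligible.
Commuter Stipend — status full-time ✗ (requires part-time) → not eligible.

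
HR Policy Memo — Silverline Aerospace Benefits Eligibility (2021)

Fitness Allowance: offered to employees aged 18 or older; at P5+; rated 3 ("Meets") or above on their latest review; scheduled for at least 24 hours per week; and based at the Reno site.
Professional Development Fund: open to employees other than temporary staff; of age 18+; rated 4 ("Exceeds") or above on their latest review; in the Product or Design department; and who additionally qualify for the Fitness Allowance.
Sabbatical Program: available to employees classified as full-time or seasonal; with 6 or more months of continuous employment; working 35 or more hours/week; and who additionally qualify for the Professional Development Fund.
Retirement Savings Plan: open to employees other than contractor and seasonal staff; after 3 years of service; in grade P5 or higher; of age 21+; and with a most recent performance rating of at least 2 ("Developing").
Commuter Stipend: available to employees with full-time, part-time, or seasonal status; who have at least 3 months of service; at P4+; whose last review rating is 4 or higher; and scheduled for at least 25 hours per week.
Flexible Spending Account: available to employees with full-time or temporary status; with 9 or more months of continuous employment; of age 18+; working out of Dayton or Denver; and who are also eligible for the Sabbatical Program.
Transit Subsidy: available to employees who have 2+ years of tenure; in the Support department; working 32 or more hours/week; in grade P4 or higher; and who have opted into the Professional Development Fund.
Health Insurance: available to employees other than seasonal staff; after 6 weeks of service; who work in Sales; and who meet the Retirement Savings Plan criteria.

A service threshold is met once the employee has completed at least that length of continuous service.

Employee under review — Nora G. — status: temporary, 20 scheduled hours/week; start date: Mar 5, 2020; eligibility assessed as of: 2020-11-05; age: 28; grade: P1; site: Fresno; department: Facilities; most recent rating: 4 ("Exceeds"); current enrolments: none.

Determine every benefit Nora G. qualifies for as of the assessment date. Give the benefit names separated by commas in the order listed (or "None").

None

Service from Mar 5, 2020 to 2020-11-05: 245 days.
Fitness Allowance — age 28 ≥ 18 ✓; grade P1 < P5 ✗ → not eligible.
Professional Development Fund — status temporary ✗ (excluded) → not eligible.
Sabbatical Program — status temporary ✗ (requires full-time or seasonal) → not eligible.
Retirement Savings Plan — status temporary ✓ (not excluded); service 245 days < 3 years (≈1095 days) ✗ → not eligible.
Commuter Stipend — status temporary ✗ (requires full-time, part-time, or seasonal) → not eligible.
Flexible Spending Account — status temporary ✓; service 245 days < 9 months (≈270 days) ✗ → not eligible.
Transit Subsidy — service 245 days < 2 years (≈730 days) ✗ → not eligible.
Health Insurance — status temporary ✓ (not excluded); service 245 days ≥ 6 weeks (≈42 days) ✓; dept Facilities ✗ → not eligible.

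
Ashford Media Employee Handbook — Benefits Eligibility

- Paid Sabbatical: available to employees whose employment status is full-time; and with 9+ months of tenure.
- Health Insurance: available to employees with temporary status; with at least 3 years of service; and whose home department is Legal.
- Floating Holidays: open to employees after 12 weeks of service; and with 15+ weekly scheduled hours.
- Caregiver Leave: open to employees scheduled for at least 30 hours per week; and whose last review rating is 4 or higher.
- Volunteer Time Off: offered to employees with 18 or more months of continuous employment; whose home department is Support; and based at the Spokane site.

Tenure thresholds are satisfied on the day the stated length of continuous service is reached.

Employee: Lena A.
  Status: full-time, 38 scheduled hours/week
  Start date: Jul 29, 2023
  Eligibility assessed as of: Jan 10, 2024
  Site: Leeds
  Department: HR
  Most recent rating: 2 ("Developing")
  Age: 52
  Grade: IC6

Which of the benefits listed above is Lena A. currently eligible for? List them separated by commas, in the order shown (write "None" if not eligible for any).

Floating Holidays

Service from Jul 29, 2023 to Jan 10, 2024: 165 days.
Paid Sabbatical — status full-time ✓; service 165 days < 9 months (≈270 days) ✗ → not eligible.
Health Insurance — status full-time ✗ (requires temporary) → not eligible.
Floating Holidays — service 165 days ≥ 12 weeks (≈84 days) ✓; 38 hrs/wk ≥ 15 ✓ → eligible.
Caregiver Leave — 38 hrs/wk ≥ 30 ✓; rating 2 < 4 ✗ → not eligible.
Volunteer Time Off — service 165 days < 18 months (≈540 days) ✗ → not eligible.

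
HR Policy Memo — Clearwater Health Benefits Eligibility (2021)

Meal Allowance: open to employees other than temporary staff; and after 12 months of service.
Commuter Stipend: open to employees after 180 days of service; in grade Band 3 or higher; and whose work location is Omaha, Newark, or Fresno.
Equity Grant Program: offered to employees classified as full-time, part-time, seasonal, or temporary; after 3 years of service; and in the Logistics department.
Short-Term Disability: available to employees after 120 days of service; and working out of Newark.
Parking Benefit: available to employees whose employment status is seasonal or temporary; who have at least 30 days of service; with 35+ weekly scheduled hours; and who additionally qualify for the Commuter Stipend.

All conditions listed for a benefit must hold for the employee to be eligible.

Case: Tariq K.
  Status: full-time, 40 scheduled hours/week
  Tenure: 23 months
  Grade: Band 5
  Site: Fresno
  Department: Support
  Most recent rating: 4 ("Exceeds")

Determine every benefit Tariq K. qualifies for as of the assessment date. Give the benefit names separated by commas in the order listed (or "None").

Meal Allowance, Commuter Stipend

Meal Allowance — status full-time ✓ (not excluded); service 23 months ≥ 12 months ✓ → eligible.
Commuter Stipend — service 23 months ≥ 180 days ✓; grade Band 5 ≥ Band 3 ✓; site Fresno ✓ → eligible.
Equity Grant Program — status full-time ✓; service 23 months < 3 years (≈1095 days) ✗ → not eligible.
Short-Term Disability — service 23 months ≥ 120 days ✓; site Fresno ✗ (not Newark) → not eligible.
Parking Benefit — status full-time ✗ (requires seasonal or temporary) → not eligible.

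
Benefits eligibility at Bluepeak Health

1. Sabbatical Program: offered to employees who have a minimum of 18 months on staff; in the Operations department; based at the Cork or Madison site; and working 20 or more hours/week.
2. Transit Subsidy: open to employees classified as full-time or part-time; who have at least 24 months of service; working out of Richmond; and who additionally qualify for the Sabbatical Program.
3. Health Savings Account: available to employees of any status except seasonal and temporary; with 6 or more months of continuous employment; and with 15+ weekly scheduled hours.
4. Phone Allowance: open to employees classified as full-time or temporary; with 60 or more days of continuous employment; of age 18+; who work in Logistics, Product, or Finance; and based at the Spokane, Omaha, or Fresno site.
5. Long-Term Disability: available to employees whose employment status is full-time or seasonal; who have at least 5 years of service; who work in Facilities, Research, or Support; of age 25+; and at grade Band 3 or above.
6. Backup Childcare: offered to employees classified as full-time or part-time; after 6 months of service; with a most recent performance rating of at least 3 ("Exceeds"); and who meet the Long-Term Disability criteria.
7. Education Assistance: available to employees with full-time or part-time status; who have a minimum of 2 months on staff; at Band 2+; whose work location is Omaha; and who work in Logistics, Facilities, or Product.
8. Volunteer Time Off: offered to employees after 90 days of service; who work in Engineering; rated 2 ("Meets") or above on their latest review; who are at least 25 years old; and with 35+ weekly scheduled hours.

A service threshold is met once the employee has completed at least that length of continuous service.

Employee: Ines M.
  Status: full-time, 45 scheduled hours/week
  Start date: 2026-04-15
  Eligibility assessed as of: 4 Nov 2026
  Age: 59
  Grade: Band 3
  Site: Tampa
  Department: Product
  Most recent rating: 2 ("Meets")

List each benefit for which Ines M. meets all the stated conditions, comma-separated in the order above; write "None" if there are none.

Service from 2026-04-15 to 4 Nov 2026: 203 days.
Sabbatical Program — service 203 days < 18 months (≈540 days) ✗ → not eligible.
Transit Subsidy — status full-time ✓; service 203 days < 24 months (≈720 days) ✗ → not eligible.
Health Savings Account — status full-time ✓ (not excluded); service 203 days ≥ 6 months (≈180 days) ✓; 45 hrs/wk ≥ 15 ✓ → eligible.
Phone Allowance — status full-time ✓; service 203 days ≥ 60 days ✓; age 59 ≥ 18 ✓; dept Product ✓; site Tampa ✗ (not Spokane, Omaha, or Fresno) → not eligible.
Long-Term Disability — status full-time ✓; service 203 days < 5 years (≈1825 days) ✗ → not eligible.
Backup Childcare — status full-time ✓; service 203 days ≥ 6 months (≈180 days) ✓; rating 2 < 3 ✗ → not eligible.
Education Assistance — status full-time ✓; service 203 days ≥ 2 months (≈60 days) ✓; grade Band 3 ≥ Band 2 ✓; site Tampa ✗ (not Omaha) → not eligible.
Volunteer Time Off — service 203 days ≥ 90 days ✓; dept Product ✗ → not eligible.

Health Savings Account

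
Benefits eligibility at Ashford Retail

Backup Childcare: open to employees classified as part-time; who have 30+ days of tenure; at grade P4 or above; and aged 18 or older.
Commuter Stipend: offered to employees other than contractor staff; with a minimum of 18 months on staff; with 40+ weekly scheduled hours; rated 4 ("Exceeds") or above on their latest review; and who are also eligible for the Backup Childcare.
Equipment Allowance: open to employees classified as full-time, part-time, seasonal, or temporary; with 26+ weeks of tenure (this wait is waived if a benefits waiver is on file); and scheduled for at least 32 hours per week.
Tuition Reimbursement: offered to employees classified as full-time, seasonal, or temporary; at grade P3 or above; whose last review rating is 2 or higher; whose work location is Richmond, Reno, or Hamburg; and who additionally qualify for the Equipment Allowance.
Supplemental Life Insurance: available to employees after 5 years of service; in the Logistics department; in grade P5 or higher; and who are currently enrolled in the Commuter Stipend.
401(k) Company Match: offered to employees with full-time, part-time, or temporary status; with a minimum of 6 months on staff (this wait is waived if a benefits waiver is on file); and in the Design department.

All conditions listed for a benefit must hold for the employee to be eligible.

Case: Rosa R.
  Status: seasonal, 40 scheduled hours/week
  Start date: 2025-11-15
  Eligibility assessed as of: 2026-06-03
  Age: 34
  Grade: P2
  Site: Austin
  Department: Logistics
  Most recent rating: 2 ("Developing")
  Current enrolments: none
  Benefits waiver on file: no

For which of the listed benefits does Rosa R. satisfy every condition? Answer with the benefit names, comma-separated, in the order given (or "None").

Equipment Allowance

Service from 2025-11-15 to 2026-06-03: 200 days.
Backup Childcare — status seasonal ✗ (requires part-time) → not eligible.
Commuter Stipend — status seasonal ✓ (not excluded); service 200 days < 18 months (≈540 days) ✗ → not eligible.
Equipment Allowance — status seasonal ✓; no waiver, service 200 days ≥ 26 weeks (≈182 days) ✓; 40 hrs/wk ≥ 32 ✓ → eligible.
Tuition Reimbursement — status seasonal ✓; grade P2 < P3 ✗ → not eligible.
Supplemental Life Insurance — service 200 days < 5 years (≈1825 days) ✗ → not eligible.
401(k) Company Match — status seasonal ✗ (requires full-time, part-time, or temporary) → not eligible.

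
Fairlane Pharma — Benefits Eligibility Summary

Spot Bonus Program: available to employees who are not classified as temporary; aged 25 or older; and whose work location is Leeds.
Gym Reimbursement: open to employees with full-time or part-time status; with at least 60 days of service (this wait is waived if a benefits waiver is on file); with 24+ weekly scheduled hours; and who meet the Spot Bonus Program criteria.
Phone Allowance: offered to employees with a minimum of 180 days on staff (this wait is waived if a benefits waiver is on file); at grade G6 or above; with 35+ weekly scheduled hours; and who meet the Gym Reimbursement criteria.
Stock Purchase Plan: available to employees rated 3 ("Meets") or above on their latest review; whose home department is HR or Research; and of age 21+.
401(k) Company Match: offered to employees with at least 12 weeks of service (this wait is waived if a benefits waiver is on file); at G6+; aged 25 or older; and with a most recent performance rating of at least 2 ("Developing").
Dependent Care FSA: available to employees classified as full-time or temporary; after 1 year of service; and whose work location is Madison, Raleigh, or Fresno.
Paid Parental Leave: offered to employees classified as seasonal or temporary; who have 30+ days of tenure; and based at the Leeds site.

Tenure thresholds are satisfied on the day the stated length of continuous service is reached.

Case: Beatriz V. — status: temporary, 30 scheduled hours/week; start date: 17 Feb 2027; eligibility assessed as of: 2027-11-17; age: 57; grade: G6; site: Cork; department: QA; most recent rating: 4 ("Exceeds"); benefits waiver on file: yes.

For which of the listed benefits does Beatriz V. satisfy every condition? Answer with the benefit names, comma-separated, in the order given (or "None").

401(k) Company Match

Service from 17 Feb 2027 to 2027-11-17: 273 days.
Spot Bonus Program — status temporary ✗ (excluded) → not eligible.
Gym Reimbursement — status temporary ✗ (requires full-time or part-time) → not eligible.
Phone Allowance — benefits waiver on file ✓; grade G6 ≥ G6 ✓; 30 hrs/wk < 35 ✗ → not eligible.
Stock Purchase Plan — rating 4 ≥ 3 ✓; dept QA ✗ → not eligible.
401(k) Company Match — benefits waiver on file ✓; grade G6 ≥ G6 ✓; age 57 ≥ 25 ✓; rating 4 ≥ 2 ✓ → eligible.
Dependent Care FSA — status temporary ✓; service 273 days < 1 year (≈365 days) ✗ → not eligible.
Paid Parental Leave — status temporary ✓; service 273 days ≥ 30 days ✓; site Cork ✗ (not Leeds) → not eligible.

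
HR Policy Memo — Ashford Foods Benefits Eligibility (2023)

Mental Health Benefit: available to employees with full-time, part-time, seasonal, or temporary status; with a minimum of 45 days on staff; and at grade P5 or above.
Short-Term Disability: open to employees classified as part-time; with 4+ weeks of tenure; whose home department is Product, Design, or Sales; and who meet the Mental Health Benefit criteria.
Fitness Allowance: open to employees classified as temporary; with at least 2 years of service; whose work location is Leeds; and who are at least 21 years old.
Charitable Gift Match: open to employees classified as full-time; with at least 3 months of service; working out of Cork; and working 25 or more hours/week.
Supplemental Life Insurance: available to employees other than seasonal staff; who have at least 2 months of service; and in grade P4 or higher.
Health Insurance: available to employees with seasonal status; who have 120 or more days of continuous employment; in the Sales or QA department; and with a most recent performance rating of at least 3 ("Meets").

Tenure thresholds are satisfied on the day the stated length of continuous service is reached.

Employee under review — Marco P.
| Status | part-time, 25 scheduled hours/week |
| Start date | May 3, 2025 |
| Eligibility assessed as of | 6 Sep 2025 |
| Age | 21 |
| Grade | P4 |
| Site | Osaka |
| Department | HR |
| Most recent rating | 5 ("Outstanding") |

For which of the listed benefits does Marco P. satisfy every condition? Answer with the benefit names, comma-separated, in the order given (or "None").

Supplemental Life Insurance

Service from May 3, 2025 to 6 Sep 2025: 126 days.
Mental Health Benefit — status part-time ✓; service 126 days ≥ 45 days ✓; grade P4 < P5 ✗ → not eligible.
Short-Term Disability — status part-time ✓; service 126 days ≥ 4 weeks (≈28 days) ✓; dept HR ✗ → not eligible.
Fitness Allowance — status part-time ✗ (requires temporary) → not eligible.
Charitable Gift Match — status part-time ✗ (requires full-time) → not eligible.
Supplemental Life Insurance — status part-time ✓ (not excluded); service 126 days ≥ 2 months (≈60 days) ✓; grade P4 ≥ P4 ✓ → eligible.
Health Insurance — status part-time ✗ (requires seasonal) → not eligible.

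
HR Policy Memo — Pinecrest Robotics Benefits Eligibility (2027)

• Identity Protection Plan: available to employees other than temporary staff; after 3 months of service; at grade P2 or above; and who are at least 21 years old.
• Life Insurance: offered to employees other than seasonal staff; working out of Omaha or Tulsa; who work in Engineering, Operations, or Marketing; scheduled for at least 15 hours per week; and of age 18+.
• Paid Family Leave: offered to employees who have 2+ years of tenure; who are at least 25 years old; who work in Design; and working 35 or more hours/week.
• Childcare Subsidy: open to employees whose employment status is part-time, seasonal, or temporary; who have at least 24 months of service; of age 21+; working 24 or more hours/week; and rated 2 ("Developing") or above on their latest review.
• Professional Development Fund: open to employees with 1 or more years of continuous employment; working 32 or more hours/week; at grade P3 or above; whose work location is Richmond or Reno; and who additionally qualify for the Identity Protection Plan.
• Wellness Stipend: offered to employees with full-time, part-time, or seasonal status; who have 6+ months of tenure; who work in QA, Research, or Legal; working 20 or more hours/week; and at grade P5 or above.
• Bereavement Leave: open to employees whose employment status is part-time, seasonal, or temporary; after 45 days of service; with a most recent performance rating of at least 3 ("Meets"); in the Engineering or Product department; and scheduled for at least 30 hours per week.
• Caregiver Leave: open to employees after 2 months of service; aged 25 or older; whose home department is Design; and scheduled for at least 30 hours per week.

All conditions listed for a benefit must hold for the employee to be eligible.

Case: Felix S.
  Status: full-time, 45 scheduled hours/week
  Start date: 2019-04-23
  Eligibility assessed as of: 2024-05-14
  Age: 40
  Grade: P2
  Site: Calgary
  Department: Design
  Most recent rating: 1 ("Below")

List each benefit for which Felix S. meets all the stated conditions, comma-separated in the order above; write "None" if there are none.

Service from 2019-04-23 to 2024-05-14: 1848 days.
Identity Protection Plan — status full-time ✓ (not excluded); service 1848 days ≥ 3 months (≈90 days) ✓; grade P2 ≥ P2 ✓; age 40 ≥ 21 ✓ → eligible.
Life Insurance — status full-time ✓ (not excluded); site Calgary ✗ (not Omaha or Tulsa) → not eligible.
Paid Family Leave — service 1848 days ≥ 2 years (≈730 days) ✓; age 40 ≥ 25 ✓; dept Design ✓; 45 hrs/wk ≥ 35 ✓ → eligible.
Childcare Subsidy — status full-time ✗ (requires part-time, seasonal, or temporary) → not eligible.
Professional Development Fund — service 1848 days ≥ 1 year (≈365 days) ✓; 45 hrs/wk ≥ 32 ✓; grade P2 < P3 ✗ → not eligible.
Wellness Stipend — status full-time ✓; service 1848 days ≥ 6 months (≈180 days) ✓; dept Design ✗ → not eligible.
Bereavement Leave — status full-time ✗ (requires part-time, seasonal, or temporary) → not eligible.
Caregiver Leave — service 1848 days ≥ 2 months (≈60 days) ✓; age 40 ≥ 25 ✓; dept Design ✓; 45 hrs/wk ≥ 30 ✓ → eligible.

Identity Protection Plan, Paid Family Leave, Caregiver Leave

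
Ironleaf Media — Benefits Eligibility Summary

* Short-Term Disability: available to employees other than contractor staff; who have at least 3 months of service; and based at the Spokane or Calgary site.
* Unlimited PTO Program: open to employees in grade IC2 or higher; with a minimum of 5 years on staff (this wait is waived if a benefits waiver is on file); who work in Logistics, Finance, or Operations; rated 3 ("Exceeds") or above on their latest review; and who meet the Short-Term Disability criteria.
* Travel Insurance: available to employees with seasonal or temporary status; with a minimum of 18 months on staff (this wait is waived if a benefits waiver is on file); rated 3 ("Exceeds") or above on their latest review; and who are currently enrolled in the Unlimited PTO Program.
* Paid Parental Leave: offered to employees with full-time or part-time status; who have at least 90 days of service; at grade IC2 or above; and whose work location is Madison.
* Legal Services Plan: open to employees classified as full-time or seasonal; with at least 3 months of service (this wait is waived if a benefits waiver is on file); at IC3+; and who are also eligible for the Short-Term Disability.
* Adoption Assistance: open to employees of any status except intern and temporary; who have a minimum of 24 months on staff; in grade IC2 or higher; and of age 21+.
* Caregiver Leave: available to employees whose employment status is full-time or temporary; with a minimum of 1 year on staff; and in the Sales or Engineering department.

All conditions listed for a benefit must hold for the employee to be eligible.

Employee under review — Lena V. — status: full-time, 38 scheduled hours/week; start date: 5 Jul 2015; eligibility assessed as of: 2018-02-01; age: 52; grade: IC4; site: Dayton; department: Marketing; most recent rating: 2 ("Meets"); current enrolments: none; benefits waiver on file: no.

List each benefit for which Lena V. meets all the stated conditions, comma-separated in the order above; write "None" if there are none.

Adoption Assistance

Service from 5 Jul 2015 to 2018-02-01: 942 days.
Short-Term Disability — status full-time ✓ (not excluded); service 942 days ≥ 3 months (≈90 days) ✓; site Dayton ✗ (not Spokane or Calgary) → not eligible.
Unlimited PTO Program — grade IC4 ≥ IC2 ✓; no waiver, service 942 days < 5 years (≈1825 days) ✗ → not eligible.
Travel Insurance — status full-time ✗ (requires seasonal or temporary) → not eligible.
Paid Parental Leave — status full-time ✓; service 942 days ≥ 90 days ✓; grade IC4 ≥ IC2 ✓; site Dayton ✗ (not Madison) → not eligible.
Legal Services Plan — status full-time ✓; no waiver, service 942 days ≥ 3 months (≈90 days) ✓; grade IC4 ≥ IC3 ✓; not eligible for Short-Term Disability ✗ → not eligible.
Adoption Assistance — status full-time ✓ (not excluded); service 942 days ≥ 24 months (≈720 days) ✓; grade IC4 ≥ IC2 ✓; age 52 ≥ 21 ✓ → eligible.
Caregiver Leave — status full-time ✓; service 942 days ≥ 1 year (≈365 days) ✓; dept Marketing ✗ → not eligible.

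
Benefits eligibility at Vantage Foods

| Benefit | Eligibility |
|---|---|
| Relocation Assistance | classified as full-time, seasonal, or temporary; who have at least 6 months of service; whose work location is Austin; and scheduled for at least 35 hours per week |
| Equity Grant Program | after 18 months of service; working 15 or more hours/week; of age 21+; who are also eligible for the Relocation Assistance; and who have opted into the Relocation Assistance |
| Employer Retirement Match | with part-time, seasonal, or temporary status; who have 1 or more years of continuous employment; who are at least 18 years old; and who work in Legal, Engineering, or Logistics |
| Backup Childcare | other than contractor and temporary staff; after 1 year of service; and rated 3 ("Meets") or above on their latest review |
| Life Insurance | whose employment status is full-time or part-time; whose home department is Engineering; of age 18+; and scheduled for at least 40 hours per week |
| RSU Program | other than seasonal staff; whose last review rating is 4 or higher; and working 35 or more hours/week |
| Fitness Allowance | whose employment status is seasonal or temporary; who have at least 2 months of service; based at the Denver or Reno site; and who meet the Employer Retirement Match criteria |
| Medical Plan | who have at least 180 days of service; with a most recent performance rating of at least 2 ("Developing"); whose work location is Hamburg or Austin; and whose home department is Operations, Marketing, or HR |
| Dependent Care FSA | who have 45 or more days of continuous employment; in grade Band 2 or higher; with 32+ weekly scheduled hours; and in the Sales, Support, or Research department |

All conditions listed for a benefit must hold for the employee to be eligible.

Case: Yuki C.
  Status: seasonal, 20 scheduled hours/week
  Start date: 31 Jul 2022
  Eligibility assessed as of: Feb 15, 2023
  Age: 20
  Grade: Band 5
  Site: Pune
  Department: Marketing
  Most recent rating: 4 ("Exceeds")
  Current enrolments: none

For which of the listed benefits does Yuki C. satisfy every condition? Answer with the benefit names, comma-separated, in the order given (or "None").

None

Service from 31 Jul 2022 to Feb 15, 2023: 199 days.
Relocation Assistance — status seasonal ✓; service 199 days ≥ 6 months (≈180 days) ✓; site Pune ✗ (not Austin) → not eligible.
Equity Grant Program — service 199 days < 18 months (≈540 days) ✗ → not eligible.
Employer Retirement Match — status seasonal ✓; service 199 days < 1 year (≈365 days) ✗ → not eligible.
Backup Childcare — status seasonal ✓ (not excluded); service 199 days < 1 year (≈365 days) ✗ → not eligible.
Life Insurance — status seasonal ✗ (requires full-time or part-time) → not eligible.
RSU Program — status seasonal ✗ (excluded) → not eligible.
Fitness Allowance — status seasonal ✓; service 199 days ≥ 2 months (≈60 days) ✓; site Pune ✗ (not Denver or Reno) → not eligible.
Medical Plan — service 199 days ≥ 180 days ✓; rating 4 ≥ 2 ✓; site Pune ✗ (not Hamburg or Austin) → not eligible.
Dependent Care FSA — service 199 days ≥ 45 days ✓; grade Band 5 ≥ Band 2 ✓; 20 hrs/wk < 32 ✗ → not eligible.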